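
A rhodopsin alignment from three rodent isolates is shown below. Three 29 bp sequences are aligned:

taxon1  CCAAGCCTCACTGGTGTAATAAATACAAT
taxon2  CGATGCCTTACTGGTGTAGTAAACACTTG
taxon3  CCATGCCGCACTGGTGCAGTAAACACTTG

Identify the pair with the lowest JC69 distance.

taxon2 and taxon3

taxon1–taxon2: 8/29 differ, p = 0.276, d = 0.344.
taxon1–taxon3: 8/29 differ, p = 0.276, d = 0.344.
taxon2–taxon3: 4/29 differ, p = 0.138, d = 0.152.
The smallest distance is between taxon2 and taxon3.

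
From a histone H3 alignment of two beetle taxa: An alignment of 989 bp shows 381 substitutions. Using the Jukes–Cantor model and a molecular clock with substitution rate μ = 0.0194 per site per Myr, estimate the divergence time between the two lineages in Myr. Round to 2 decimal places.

13.93

p = 381/989 ≈ 0.385238.
d = −(3/4) ln(1 − 4p/3) = −0.75 ln(1 − 0.513651) = −0.75 ln(0.486349)
  = −0.75 × (-0.720829) = 0.540622 substitutions/site.
Under a molecular clock d = 2μt, so t = d/(2μ) = 0.540622 / (2 × 0.0194) = 13.93 Myr.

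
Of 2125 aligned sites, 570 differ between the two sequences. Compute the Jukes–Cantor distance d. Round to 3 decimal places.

0.332

p = 570/2125 ≈ 0.268235.
d = −(3/4) ln(1 − 4p/3) = −0.75 ln(1 − 0.357647) = −0.75 ln(0.642353)
  = −0.75 × (-0.442617) = 0.331963 substitutions/site.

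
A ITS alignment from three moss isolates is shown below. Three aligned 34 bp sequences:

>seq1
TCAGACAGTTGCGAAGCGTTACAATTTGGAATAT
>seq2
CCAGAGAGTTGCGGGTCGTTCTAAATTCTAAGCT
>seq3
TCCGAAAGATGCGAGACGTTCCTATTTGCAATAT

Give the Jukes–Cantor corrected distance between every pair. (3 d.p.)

d(seq1,seq2) = 0.477, d(seq1,seq3) = 0.282, d(seq2,seq3) = 0.535

seq1–seq2: 12/34 sites differ → p ≈ 0.352941, d = −0.75 ln(1 − 0.470588) = 0.476991 ≈ 0.477.
seq1–seq3: 8/34 sites differ → p ≈ 0.235294, d = −0.75 ln(1 − 0.313725) = 0.282358 ≈ 0.282.
seq2–seq3: 13/34 sites differ → p ≈ 0.382353, d = −0.75 ln(1 − 0.509804) = 0.534712 ≈ 0.535.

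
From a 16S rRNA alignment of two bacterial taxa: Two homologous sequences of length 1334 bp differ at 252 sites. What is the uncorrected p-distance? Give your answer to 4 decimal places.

0.1889

p = 252/1334 = 0.188905… ≈ 0.1889 (to 4 d.p.).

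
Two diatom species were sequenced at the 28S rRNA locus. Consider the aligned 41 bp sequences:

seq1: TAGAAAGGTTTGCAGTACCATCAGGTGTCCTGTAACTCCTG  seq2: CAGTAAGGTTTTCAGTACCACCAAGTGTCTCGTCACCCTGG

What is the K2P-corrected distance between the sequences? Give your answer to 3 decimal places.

0.343

Of 41 sites, 7 differences are transitions and 4 are transversions, so P = 7/41 ≈ 0.170732 and Q = 4/41 ≈ 0.097561.
Under the Kimura two-parameter model, d = −½ ln(1 − 2P − Q) − ¼ ln(1 − 2Q).
1 − 2P − Q = 0.560975, giving −½ ln(0.560975) = 0.289039.
1 − 2Q = 0.804878, giving −¼ ln(0.804878) = 0.054266.
d = 0.289039 + 0.054266 = 0.343305.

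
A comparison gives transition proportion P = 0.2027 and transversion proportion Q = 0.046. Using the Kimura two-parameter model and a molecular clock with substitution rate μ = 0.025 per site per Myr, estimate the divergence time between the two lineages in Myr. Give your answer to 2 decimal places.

6.49

Under the Kimura two-parameter model, d = −½ ln(1 − 2P − Q) − ¼ ln(1 − 2Q).
1 − 2P − Q = 0.5486, giving −½ ln(0.5486) = 0.300193.
1 − 2Q = 0.908, giving −¼ ln(0.908) = 0.024128.
d = 0.300193 + 0.024128 = 0.324321.
Under a molecular clock d = 2μt, so t = d/(2μ) = 0.324321 / (2 × 0.025) = 6.49 Myr.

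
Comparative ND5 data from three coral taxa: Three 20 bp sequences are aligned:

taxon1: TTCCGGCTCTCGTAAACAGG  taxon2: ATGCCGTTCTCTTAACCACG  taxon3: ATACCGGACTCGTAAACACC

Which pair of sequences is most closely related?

taxon2 and taxon3

taxon1–taxon2: 7/20 differ, p = 0.350, d = 0.471.
taxon1–taxon3: 7/20 differ, p = 0.350, d = 0.471.
taxon2–taxon3: 6/20 differ, p = 0.300, d = 0.383.
The smallest distance is between taxon2 and taxon3.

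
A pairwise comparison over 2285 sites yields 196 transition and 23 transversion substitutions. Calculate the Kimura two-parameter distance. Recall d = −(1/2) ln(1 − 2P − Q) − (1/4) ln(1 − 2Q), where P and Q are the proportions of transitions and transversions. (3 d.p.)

P = 196/2285 ≈ 0.085777 and Q = 23/2285 ≈ 0.010066.
Under the Kimura two-parameter model, d = −½ ln(1 − 2P − Q) − ¼ ln(1 − 2Q).
1 − 2P − Q = 0.81838, giving −½ ln(0.81838) = 0.100214.
1 − 2Q = 0.979868, giving −¼ ln(0.979868) = 0.005084.
d = 0.100214 + 0.005084 = 0.105298.

0.105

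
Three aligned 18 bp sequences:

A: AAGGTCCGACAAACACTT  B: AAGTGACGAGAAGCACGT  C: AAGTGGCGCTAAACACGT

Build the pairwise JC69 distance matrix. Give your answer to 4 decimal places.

d(A,B) = 0.4408, d(A,C) = 0.4408, d(B,C) = 0.2635

A–B: 6/18 sites differ → p ≈ 0.333333, d = −0.75 ln(1 − 0.444444) = 0.440839 ≈ 0.4408.
A–C: 6/18 sites differ → p ≈ 0.333333, d = −0.75 ln(1 − 0.444444) = 0.440839 ≈ 0.4408.
B–C: 4/18 sites differ → p ≈ 0.222222, d = −0.75 ln(1 − 0.296296) = 0.263548 ≈ 0.2635.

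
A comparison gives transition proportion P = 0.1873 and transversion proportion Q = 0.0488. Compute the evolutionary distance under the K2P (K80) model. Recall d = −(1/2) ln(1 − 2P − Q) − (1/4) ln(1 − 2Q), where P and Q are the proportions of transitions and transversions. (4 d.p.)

0.3010

Under the Kimura two-parameter model, d = −½ ln(1 − 2P − Q) − ¼ ln(1 − 2Q).
1 − 2P − Q = 0.5766, giving −½ ln(0.5766) = 0.275303.
1 − 2Q = 0.9024, giving −¼ ln(0.9024) = 0.025674.
d = 0.275303 + 0.025674 = 0.300977.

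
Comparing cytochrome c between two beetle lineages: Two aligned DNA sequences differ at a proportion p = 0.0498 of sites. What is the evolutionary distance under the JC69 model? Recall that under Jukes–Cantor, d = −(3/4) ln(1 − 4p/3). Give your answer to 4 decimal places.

d = −(3/4) ln(1 − 4p/3) = −0.75 ln(1 − 0.0664) = −0.75 ln(0.9336)
  = −0.75 × (-0.068707) = 0.051530 substitutions/site.

0.0515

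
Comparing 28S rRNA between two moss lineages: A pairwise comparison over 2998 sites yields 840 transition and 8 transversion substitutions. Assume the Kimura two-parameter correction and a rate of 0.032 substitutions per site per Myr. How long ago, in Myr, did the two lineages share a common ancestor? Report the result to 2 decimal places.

6.49

P = 840/2998 ≈ 0.280187 and Q = 8/2998 ≈ 0.002668.
Under the Kimura two-parameter model, d = −½ ln(1 − 2P − Q) − ¼ ln(1 − 2Q).
1 − 2P − Q = 0.436958, giving −½ ln(0.436958) = 0.413959.
1 − 2Q = 0.994664, giving −¼ ln(0.994664) = 0.001338.
d = 0.413959 + 0.001338 = 0.415297.
Under a molecular clock d = 2μt, so t = d/(2μ) = 0.415297 / (2 × 0.032) = 6.49 Myr.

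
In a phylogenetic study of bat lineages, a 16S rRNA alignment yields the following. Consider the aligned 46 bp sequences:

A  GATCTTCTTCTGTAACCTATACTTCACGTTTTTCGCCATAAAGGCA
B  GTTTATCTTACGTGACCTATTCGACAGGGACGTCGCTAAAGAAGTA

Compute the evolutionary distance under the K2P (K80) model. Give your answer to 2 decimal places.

Of 46 sites, 8 differences are transitions and 11 are transversions, so P = 8/46 ≈ 0.173913 and Q = 11/46 ≈ 0.23913.
Under the Kimura two-parameter model, d = −½ ln(1 − 2P − Q) − ¼ ln(1 − 2Q).
1 − 2P − Q = 0.413044, giving −½ ln(0.413044) = 0.442101.
1 − 2Q = 0.52174, giving −¼ ln(0.52174) = 0.162646.
d = 0.442101 + 0.162646 = 0.604747.

0.60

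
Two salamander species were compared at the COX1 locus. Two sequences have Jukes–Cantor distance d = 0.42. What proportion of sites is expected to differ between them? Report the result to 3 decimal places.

0.322

p = (3/4)(1 − e^(−4d/3)) = 0.75 × (1 − e^(-0.56)) = 0.75 × (1 − 0.571209) = 0.321593.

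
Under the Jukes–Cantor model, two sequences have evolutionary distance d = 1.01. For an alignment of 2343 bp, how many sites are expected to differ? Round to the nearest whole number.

1300

Invert JC69: p = (3/4)(1 − e^(−4d/3)) = 0.75 × (1 − e^(-1.346667)) = 0.75 × (1 − 0.260106) = 0.554921.
Expected differing sites = pL ≈ 0.554921 × 2343 = 1300.179903 ≈ 1300.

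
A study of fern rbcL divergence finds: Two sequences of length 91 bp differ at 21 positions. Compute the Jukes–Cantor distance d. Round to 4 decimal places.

p = 21/91 ≈ 0.230769.
d = −(3/4) ln(1 − 4p/3) = −0.75 ln(1 − 0.307692) = −0.75 ln(0.692308)
  = −0.75 × (-0.367724) = 0.275793 substitutions/site.

0.2758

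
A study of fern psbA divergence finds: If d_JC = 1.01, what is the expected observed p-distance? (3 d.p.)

p = (3/4)(1 − e^(−4d/3)) = 0.75 × (1 − e^(-1.346667)) = 0.75 × (1 − 0.260106) = 0.554921.

0.555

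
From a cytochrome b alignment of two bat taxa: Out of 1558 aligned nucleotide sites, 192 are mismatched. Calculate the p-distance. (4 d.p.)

p = 192/1558 = 0.123234… ≈ 0.1232 (to 4 d.p.).

0.1232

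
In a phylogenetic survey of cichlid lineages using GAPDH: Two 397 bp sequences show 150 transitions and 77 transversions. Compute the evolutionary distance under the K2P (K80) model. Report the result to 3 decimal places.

1.617

P = 150/397 ≈ 0.377834 and Q = 77/397 ≈ 0.193955.
Under the Kimura two-parameter model, d = −½ ln(1 − 2P − Q) − ¼ ln(1 − 2Q).
1 − 2P − Q = 0.050377, giving −½ ln(0.050377) = 1.494110.
1 − 2Q = 0.61209, giving −¼ ln(0.61209) = 0.122719.
d = 1.494110 + 0.122719 = 1.616829.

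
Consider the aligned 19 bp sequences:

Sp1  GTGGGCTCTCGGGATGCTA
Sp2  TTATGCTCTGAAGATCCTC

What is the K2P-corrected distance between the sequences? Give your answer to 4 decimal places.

0.6193

Of 19 sites, 3 differences are transitions and 5 are transversions, so P = 3/19 ≈ 0.157895 and Q = 5/19 ≈ 0.263158.
Under the Kimura two-parameter model, d = −½ ln(1 − 2P − Q) − ¼ ln(1 − 2Q).
1 − 2P − Q = 0.421052, giving −½ ln(0.421052) = 0.432499.
1 − 2Q = 0.473684, giving −¼ ln(0.473684) = 0.186804.
d = 0.432499 + 0.186804 = 0.619303.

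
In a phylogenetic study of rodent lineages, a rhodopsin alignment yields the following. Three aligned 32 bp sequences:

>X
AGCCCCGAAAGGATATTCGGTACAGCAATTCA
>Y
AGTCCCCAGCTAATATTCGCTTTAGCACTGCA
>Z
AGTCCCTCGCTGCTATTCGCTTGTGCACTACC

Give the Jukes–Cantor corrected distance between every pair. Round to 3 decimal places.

X–Y: 11/32 sites differ → p = 0.34375, d = −0.75 ln(1 − 0.458333) = 0.459828 ≈ 0.460.
X–Z: 14/32 sites differ → p = 0.4375, d = −0.75 ln(1 − 0.583333) = 0.656601 ≈ 0.657.
Y–Z: 8/32 sites differ → p = 0.25, d = −0.75 ln(1 − 0.333333) = 0.304098 ≈ 0.304.

d(X,Y) = 0.460, d(X,Z) = 0.657, d(Y,Z) = 0.304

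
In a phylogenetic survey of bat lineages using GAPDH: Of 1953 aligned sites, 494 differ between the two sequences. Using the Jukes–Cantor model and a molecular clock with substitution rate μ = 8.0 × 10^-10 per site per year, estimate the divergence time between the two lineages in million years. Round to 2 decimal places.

192.83

p = 494/1953 ≈ 0.252944.
d = −(3/4) ln(1 − 4p/3) = −0.75 ln(1 − 0.337259) = −0.75 ln(0.662741)
  = −0.75 × (-0.411371) = 0.308528 substitutions/site.
Under a molecular clock d = 2μt, so t = d/(2μ) = 0.308528 / (2 × 8.0 × 10^-10) = 192.83 million years.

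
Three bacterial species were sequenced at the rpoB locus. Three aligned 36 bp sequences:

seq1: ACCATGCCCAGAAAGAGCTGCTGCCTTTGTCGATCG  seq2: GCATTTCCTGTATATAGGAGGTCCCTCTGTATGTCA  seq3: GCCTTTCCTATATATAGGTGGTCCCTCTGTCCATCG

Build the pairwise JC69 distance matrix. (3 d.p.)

seq1–seq2: 18/36 sites differ → p = 0.5, d = −0.75 ln(1 − 0.666667) = 0.823960 ≈ 0.824.
seq1–seq3: 12/36 sites differ → p ≈ 0.333333, d = −0.75 ln(1 − 0.444444) = 0.440839 ≈ 0.441.
seq2–seq3: 7/36 sites differ → p ≈ 0.194444, d = −0.75 ln(1 − 0.259259) = 0.225078 ≈ 0.225.

d(seq1,seq2) = 0.824, d(seq1,seq3) = 0.441, d(seq2,seq3) = 0.225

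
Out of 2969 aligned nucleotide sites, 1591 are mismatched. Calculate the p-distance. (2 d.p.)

0.54

p = 1591/2969 = 0.535870… ≈ 0.54 (to 2 d.p.).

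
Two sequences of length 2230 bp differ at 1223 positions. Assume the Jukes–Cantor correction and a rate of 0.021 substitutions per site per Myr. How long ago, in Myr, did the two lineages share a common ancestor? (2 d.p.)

23.46

p = 1223/2230 ≈ 0.54843.
d = −(3/4) ln(1 − 4p/3) = −0.75 ln(1 − 0.73124) = −0.75 ln(0.26876)
  = −0.75 × (-1.313936) = 0.985452 substitutions/site.
Under a molecular clock d = 2μt, so t = d/(2μ) = 0.985452 / (2 × 0.021) = 23.46 Myr.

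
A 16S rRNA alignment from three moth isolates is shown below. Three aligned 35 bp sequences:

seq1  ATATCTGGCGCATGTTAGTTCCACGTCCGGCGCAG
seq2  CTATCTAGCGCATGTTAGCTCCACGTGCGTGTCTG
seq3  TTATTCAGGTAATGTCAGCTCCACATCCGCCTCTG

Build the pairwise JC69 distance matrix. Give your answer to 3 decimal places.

seq1–seq2: 8/35 sites differ → p ≈ 0.228571, d = −0.75 ln(1 − 0.304761) = 0.272625 ≈ 0.273.
seq1–seq3: 13/35 sites differ → p ≈ 0.371429, d = −0.75 ln(1 − 0.495239) = 0.512753 ≈ 0.513.
seq2–seq3: 11/35 sites differ → p ≈ 0.314286, d = −0.75 ln(1 − 0.419048) = 0.407315 ≈ 0.407.

d(seq1,seq2) = 0.273, d(seq1,seq3) = 0.513, d(seq2,seq3) = 0.407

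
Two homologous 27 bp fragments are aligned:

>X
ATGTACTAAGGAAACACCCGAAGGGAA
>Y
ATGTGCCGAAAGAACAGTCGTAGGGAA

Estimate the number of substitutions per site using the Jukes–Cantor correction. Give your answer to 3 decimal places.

0.441

The sequences differ at 9 of 27 sites (5, 7, 8, 10, 11, 12, 17, 18, 21), so p = 9/27 ≈ 0.333333.
d = −(3/4) ln(1 − 4p/3) = −0.75 ln(1 − 0.444444) = −0.75 ln(0.555556)
  = −0.75 × (-0.587786) = 0.440840 substitutions/site.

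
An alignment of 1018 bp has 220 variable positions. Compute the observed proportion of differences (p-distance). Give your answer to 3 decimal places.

p = 220/1018 = 0.216110… ≈ 0.216 (to 3 d.p.).

0.216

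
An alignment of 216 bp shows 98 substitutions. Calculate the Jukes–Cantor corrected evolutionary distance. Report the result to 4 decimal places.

p = 98/216 ≈ 0.453704.
d = −(3/4) ln(1 − 4p/3) = −0.75 ln(1 − 0.604939) = −0.75 ln(0.395061)
  = −0.75 × (-0.928715) = 0.696536 substitutions/site.

0.6965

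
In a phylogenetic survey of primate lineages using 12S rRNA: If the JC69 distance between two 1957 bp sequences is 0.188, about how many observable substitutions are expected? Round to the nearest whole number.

325

Invert JC69: p = (3/4)(1 − e^(−4d/3)) = 0.75 × (1 − e^(-0.250667)) = 0.75 × (1 − 0.778281) = 0.166289.
Expected differing sites = pL ≈ 0.166289 × 1957 = 325.427573 ≈ 325.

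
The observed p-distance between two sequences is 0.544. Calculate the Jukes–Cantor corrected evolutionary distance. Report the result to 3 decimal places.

0.969

d = −(3/4) ln(1 − 4p/3) = −0.75 ln(1 − 0.725333) = −0.75 ln(0.274667)
  = −0.75 × (-1.292196) = 0.969147 substitutions/site.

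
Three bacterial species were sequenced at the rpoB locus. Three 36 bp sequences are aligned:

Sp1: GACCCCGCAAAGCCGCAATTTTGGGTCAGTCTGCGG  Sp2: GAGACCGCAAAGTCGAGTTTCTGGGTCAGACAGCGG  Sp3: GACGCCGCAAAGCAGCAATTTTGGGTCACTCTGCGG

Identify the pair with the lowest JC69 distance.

Sp1–Sp2: 9/36 differ, p = 0.250, d = 0.304.
Sp1–Sp3: 3/36 differ, p = 0.083, d = 0.088.
Sp2–Sp3: 11/36 differ, p = 0.306, d = 0.392.
The smallest distance is between Sp1 and Sp3.

Sp1 and Sp3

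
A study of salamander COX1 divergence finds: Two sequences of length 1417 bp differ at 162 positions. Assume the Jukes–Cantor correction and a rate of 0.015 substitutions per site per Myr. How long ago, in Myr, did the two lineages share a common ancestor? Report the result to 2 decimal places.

p = 162/1417 ≈ 0.114326.
d = −(3/4) ln(1 − 4p/3) = −0.75 ln(1 − 0.152435) = −0.75 ln(0.847565)
  = −0.75 × (-0.165388) = 0.124041 substitutions/site.
Under a molecular clock d = 2μt, so t = d/(2μ) = 0.124041 / (2 × 0.015) = 4.13 Myr.

4.13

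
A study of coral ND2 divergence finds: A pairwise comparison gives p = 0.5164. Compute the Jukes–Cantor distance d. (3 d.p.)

0.875

d = −(3/4) ln(1 − 4p/3) = −0.75 ln(1 − 0.688533) = −0.75 ln(0.311467)
  = −0.75 × (-1.166462) = 0.874847 substitutions/site.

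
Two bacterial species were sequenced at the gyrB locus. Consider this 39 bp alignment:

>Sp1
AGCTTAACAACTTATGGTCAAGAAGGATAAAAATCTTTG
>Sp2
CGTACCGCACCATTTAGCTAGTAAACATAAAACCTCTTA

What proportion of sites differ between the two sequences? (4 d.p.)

0.5385

The sequences differ at 21 of 39 positions.
p = 21/39 = 0.538461… ≈ 0.5385 (to 4 d.p.).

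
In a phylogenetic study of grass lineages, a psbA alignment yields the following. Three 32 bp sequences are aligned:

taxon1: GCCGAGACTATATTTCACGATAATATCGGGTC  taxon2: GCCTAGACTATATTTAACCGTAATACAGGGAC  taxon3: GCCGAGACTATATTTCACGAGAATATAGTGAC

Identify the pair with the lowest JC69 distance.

taxon1–taxon2: 7/32 differ, p = 0.219, d = 0.259.
taxon1–taxon3: 4/32 differ, p = 0.125, d = 0.137.
taxon2–taxon3: 7/32 differ, p = 0.219, d = 0.259.
The smallest distance is between taxon1 and taxon3.

taxon1 and taxon3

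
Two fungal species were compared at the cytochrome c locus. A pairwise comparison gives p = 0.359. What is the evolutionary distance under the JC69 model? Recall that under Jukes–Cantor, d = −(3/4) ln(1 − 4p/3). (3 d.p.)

0.489

d = −(3/4) ln(1 − 4p/3) = −0.75 ln(1 − 0.478667) = −0.75 ln(0.521333)
  = −0.75 × (-0.651366) = 0.488525 substitutions/site.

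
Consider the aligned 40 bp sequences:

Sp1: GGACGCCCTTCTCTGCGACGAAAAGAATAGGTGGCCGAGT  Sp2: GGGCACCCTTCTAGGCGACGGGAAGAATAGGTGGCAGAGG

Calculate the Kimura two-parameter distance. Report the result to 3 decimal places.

0.234

Of 40 sites, 4 differences are transitions and 4 are transversions, so P = 4/40 = 0.1 and Q = 4/40 = 0.1.
Under the Kimura two-parameter model, d = −½ ln(1 − 2P − Q) − ¼ ln(1 − 2Q).
1 − 2P − Q = 0.7, giving −½ ln(0.7) = 0.178337.
1 − 2Q = 0.8, giving −¼ ln(0.8) = 0.055786.
d = 0.178337 + 0.055786 = 0.234123.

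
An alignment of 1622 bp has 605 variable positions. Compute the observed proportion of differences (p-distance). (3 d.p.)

0.373

p = 605/1622 = 0.372996… ≈ 0.373 (to 3 d.p.).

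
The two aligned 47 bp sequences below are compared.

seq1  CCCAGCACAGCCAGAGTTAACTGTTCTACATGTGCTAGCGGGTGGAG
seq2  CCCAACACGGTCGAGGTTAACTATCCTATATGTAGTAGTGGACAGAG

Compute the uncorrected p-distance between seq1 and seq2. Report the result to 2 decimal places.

0.32

The sequences differ at 15 of 47 positions.
p = 15/47 = 0.319148… ≈ 0.32 (to 2 d.p.).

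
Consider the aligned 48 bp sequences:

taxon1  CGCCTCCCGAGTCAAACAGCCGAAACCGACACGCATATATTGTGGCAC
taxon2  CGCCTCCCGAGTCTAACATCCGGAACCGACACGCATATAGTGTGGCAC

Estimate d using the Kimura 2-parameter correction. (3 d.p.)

Of 48 sites, 1 differences are transitions and 3 are transversions, so P = 1/48 ≈ 0.020833 and Q = 3/48 = 0.0625.
Under the Kimura two-parameter model, d = −½ ln(1 − 2P − Q) − ¼ ln(1 − 2Q).
1 − 2P − Q = 0.895834, giving −½ ln(0.895834) = 0.055000.
1 − 2Q = 0.875, giving −¼ ln(0.875) = 0.033383.
d = 0.055000 + 0.033383 = 0.088383.

0.088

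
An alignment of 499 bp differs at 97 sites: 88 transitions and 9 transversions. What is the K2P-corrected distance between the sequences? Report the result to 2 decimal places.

0.24

P = 88/499 ≈ 0.176353 and Q = 9/499 ≈ 0.018036.
Under the Kimura two-parameter model, d = −½ ln(1 − 2P − Q) − ¼ ln(1 − 2Q).
1 − 2P − Q = 0.629258, giving −½ ln(0.629258) = 0.231607.
1 − 2Q = 0.963928, giving −¼ ln(0.963928) = 0.009185.
d = 0.231607 + 0.009185 = 0.240792.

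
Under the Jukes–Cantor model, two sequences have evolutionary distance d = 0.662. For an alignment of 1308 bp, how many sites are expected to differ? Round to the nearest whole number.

Invert JC69: p = (3/4)(1 − e^(−4d/3)) = 0.75 × (1 − e^(-0.882667)) = 0.75 × (1 − 0.413678) = 0.439742.
Expected differing sites = pL ≈ 0.439742 × 1308 = 575.182536 ≈ 575.

575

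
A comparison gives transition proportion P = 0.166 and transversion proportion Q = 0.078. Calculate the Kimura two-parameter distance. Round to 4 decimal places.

0.3062

Under the Kimura two-parameter model, d = −½ ln(1 − 2P − Q) − ¼ ln(1 − 2Q).
1 − 2P − Q = 0.59, giving −½ ln(0.59) = 0.263816.
1 − 2Q = 0.844, giving −¼ ln(0.844) = 0.042401.
d = 0.263816 + 0.042401 = 0.306217.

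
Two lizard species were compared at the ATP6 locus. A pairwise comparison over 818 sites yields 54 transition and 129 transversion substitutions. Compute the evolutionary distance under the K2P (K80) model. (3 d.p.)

P = 54/818 ≈ 0.066015 and Q = 129/818 ≈ 0.157702.
Under the Kimura two-parameter model, d = −½ ln(1 − 2P − Q) − ¼ ln(1 − 2Q).
1 − 2P − Q = 0.710268, giving −½ ln(0.710268) = 0.171056.
1 − 2Q = 0.684596, giving −¼ ln(0.684596) = 0.094732.
d = 0.171056 + 0.094732 = 0.265788.

0.266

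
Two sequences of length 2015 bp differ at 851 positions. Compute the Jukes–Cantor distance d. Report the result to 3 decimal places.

p = 851/2015 ≈ 0.422333.
d = −(3/4) ln(1 − 4p/3) = −0.75 ln(1 − 0.563111) = −0.75 ln(0.436889)
  = −0.75 × (-0.828076) = 0.621057 substitutions/site.

0.621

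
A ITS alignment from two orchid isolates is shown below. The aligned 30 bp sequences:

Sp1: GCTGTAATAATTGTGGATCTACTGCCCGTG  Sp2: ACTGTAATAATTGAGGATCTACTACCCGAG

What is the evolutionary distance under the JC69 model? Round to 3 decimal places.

The sequences differ at 4 of 30 sites (1, 14, 24, 29), so p = 4/30 ≈ 0.133333.
d = −(3/4) ln(1 − 4p/3) = −0.75 ln(1 − 0.177777) = −0.75 ln(0.822223)
  = −0.75 × (-0.195744) = 0.146808 substitutions/site.

0.147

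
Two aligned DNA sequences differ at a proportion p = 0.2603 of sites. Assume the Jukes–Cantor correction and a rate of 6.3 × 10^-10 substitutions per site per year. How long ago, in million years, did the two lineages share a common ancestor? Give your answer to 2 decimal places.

253.74

d = −(3/4) ln(1 − 4p/3) = −0.75 ln(1 − 0.347067) = −0.75 ln(0.652933)
  = −0.75 × (-0.426281) = 0.319711 substitutions/site.
Under a molecular clock d = 2μt, so t = d/(2μ) = 0.319711 / (2 × 6.3 × 10^-10) = 253.74 million years.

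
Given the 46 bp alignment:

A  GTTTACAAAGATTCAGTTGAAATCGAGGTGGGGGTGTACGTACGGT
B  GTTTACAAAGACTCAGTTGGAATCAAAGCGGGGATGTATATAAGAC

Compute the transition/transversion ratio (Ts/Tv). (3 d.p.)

Transitions are A↔G and C↔T; transversions are all other mismatches.
Transitions: 10. Transversions: 1.
R = 10/1 = 10.000.

10.000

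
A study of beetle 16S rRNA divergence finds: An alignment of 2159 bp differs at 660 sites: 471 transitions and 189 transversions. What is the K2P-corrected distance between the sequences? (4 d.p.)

P = 471/2159 ≈ 0.218157 and Q = 189/2159 ≈ 0.087541.
Under the Kimura two-parameter model, d = −½ ln(1 − 2P − Q) − ¼ ln(1 − 2Q).
1 − 2P − Q = 0.476145, giving −½ ln(0.476145) = 0.371016.
1 − 2Q = 0.824918, giving −¼ ln(0.824918) = 0.048118.
d = 0.371016 + 0.048118 = 0.419134.

0.4191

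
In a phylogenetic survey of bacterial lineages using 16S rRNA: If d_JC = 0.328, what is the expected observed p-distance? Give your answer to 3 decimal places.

0.266

p = (3/4)(1 − e^(−4d/3)) = 0.75 × (1 − e^(-0.437333)) = 0.75 × (1 − 0.645756) = 0.265683.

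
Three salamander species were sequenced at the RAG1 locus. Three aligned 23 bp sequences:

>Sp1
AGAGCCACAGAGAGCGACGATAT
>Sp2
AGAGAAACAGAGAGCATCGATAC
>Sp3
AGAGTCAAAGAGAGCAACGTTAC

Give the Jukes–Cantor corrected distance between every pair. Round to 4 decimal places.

d(Sp1,Sp2) = 0.2567, d(Sp1,Sp3) = 0.2567, d(Sp2,Sp3) = 0.2567

Sp1–Sp2: 5/23 sites differ → p ≈ 0.217391, d = −0.75 ln(1 − 0.289855) = 0.256715 ≈ 0.2567.
Sp1–Sp3: 5/23 sites differ → p ≈ 0.217391, d = −0.75 ln(1 − 0.289855) = 0.256715 ≈ 0.2567.
Sp2–Sp3: 5/23 sites differ → p ≈ 0.217391, d = −0.75 ln(1 − 0.289855) = 0.256715 ≈ 0.2567.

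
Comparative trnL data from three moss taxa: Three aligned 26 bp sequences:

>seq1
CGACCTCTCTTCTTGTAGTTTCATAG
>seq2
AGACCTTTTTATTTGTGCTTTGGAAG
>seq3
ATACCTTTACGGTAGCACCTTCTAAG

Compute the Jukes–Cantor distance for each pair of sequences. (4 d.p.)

d(seq1,seq2) = 0.5393, d(seq1,seq3) = 0.8240, d(seq2,seq3) = 0.6228

seq1–seq2: 10/26 sites differ → p ≈ 0.384615, d = −0.75 ln(1 − 0.51282) = 0.539341 ≈ 0.5393.
seq1–seq3: 13/26 sites differ → p = 0.5, d = −0.75 ln(1 − 0.666667) = 0.823960 ≈ 0.8240.
seq2–seq3: 11/26 sites differ → p ≈ 0.423077, d = −0.75 ln(1 − 0.564103) = 0.622762 ≈ 0.6228.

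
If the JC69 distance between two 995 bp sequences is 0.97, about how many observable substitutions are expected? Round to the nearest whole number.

Invert JC69: p = (3/4)(1 − e^(−4d/3)) = 0.75 × (1 − e^(-1.293333)) = 0.75 × (1 − 0.274355) = 0.544234.
Expected differing sites = pL ≈ 0.544234 × 995 = 541.51283 ≈ 542.

542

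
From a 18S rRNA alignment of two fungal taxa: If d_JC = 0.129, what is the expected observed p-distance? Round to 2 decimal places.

p = (3/4)(1 − e^(−4d/3)) = 0.75 × (1 − e^(-0.172)) = 0.75 × (1 − 0.841979) = 0.118516.

0.12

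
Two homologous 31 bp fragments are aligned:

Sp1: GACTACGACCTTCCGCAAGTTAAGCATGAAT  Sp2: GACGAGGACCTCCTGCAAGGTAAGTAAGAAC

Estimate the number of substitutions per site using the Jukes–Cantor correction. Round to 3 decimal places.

The sequences differ at 8 of 31 sites (4, 6, 12, 14, 20, 25, 27, 31), so p = 8/31 ≈ 0.258065.
d = −(3/4) ln(1 − 4p/3) = −0.75 ln(1 − 0.344087) = −0.75 ln(0.655913)
  = −0.75 × (-0.421727) = 0.316295 substitutions/site.

0.316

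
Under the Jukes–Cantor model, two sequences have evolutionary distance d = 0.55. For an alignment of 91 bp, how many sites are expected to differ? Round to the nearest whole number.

35

Invert JC69: p = (3/4)(1 − e^(−4d/3)) = 0.75 × (1 − e^(-0.733333)) = 0.75 × (1 − 0.480305) = 0.389771.
Expected differing sites = pL ≈ 0.389771 × 91 = 35.469161 ≈ 35.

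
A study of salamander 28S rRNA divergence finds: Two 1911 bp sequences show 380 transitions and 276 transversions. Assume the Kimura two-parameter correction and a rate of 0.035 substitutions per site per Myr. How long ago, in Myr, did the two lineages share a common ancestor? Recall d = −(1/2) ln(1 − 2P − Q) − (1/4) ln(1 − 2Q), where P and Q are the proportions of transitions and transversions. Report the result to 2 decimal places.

6.80

P = 380/1911 ≈ 0.198849 and Q = 276/1911 ≈ 0.144427.
Under the Kimura two-parameter model, d = −½ ln(1 − 2P − Q) − ¼ ln(1 − 2Q).
1 − 2P − Q = 0.457875, giving −½ ln(0.457875) = 0.390580.
1 − 2Q = 0.711146, giving −¼ ln(0.711146) = 0.085219.
d = 0.390580 + 0.085219 = 0.475799.
Under a molecular clock d = 2μt, so t = d/(2μ) = 0.475799 / (2 × 0.035) = 6.80 Myr.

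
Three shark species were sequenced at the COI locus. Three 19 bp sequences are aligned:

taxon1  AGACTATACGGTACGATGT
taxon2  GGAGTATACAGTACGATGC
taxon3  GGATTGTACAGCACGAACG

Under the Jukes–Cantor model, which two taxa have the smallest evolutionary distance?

taxon1 and taxon2

taxon1–taxon2: 4/19 differ, p = 0.211, d = 0.247.
taxon1–taxon3: 8/19 differ, p = 0.421, d = 0.618.
taxon2–taxon3: 6/19 differ, p = 0.316, d = 0.410.
The smallest distance is between taxon1 and taxon2.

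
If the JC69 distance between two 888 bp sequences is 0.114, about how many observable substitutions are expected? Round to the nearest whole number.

94

Invert JC69: p = (3/4)(1 − e^(−4d/3)) = 0.75 × (1 − e^(-0.152)) = 0.75 × (1 − 0.858988) = 0.105759.
Expected differing sites = pL ≈ 0.105759 × 888 = 93.913992 ≈ 94.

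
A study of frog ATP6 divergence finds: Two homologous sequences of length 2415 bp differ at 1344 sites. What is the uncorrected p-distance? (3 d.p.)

p = 1344/2415 = 0.556521… ≈ 0.557 (to 3 d.p.).

0.557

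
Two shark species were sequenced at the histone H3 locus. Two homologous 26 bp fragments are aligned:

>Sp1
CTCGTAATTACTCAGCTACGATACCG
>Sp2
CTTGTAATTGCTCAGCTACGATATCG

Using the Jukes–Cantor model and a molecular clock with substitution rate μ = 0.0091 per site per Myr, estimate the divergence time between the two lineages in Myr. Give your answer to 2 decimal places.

The sequences differ at 3 of 26 sites (3, 10, 24), so p = 3/26 ≈ 0.115385.
d = −(3/4) ln(1 − 4p/3) = −0.75 ln(1 − 0.153847) = −0.75 ln(0.846153)
  = −0.75 × (-0.167055) = 0.125291 substitutions/site.
Under a molecular clock d = 2μt, so t = d/(2μ) = 0.125291 / (2 × 0.0091) = 6.88 Myr.

6.88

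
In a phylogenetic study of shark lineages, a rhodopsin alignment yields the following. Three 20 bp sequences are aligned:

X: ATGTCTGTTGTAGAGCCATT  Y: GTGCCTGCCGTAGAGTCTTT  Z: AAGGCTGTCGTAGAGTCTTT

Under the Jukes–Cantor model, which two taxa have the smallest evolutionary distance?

Y and Z

X–Y: 6/20 differ, p = 0.300, d = 0.383.
X–Z: 5/20 differ, p = 0.250, d = 0.304.
Y–Z: 4/20 differ, p = 0.200, d = 0.233.
The smallest distance is between Y and Z.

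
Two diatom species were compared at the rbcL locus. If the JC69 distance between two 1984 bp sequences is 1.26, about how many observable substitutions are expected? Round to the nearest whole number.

1211

Invert JC69: p = (3/4)(1 − e^(−4d/3)) = 0.75 × (1 − e^(-1.68)) = 0.75 × (1 − 0.186374) = 0.610220.
Expected differing sites = pL ≈ 0.610220 × 1984 = 1210.67648 ≈ 1211.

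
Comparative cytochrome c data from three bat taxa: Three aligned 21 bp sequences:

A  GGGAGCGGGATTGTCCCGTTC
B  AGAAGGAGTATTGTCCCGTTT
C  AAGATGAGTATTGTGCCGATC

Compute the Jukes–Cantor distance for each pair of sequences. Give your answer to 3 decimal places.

A–B: 6/21 sites differ → p ≈ 0.285714, d = −0.75 ln(1 − 0.380952) = 0.359679 ≈ 0.360.
A–C: 8/21 sites differ → p ≈ 0.380952, d = −0.75 ln(1 − 0.507936) = 0.531860 ≈ 0.532.
B–C: 6/21 sites differ → p ≈ 0.285714, d = −0.75 ln(1 − 0.380952) = 0.359679 ≈ 0.360.

d(A,B) = 0.360, d(A,C) = 0.532, d(B,C) = 0.360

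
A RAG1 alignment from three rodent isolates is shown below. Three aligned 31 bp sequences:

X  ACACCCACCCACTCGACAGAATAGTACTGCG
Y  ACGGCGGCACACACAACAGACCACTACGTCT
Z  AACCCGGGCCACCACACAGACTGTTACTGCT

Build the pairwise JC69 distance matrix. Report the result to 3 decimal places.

d(X,Y) = 0.614, d(X,Z) = 0.544, d(Y,Z) = 0.614

X–Y: 13/31 sites differ → p ≈ 0.419355, d = −0.75 ln(1 − 0.55914) = 0.614271 ≈ 0.614.
X–Z: 12/31 sites differ → p ≈ 0.387097, d = −0.75 ln(1 − 0.516129) = 0.544453 ≈ 0.544.
Y–Z: 13/31 sites differ → p ≈ 0.419355, d = −0.75 ln(1 − 0.55914) = 0.614271 ≈ 0.614.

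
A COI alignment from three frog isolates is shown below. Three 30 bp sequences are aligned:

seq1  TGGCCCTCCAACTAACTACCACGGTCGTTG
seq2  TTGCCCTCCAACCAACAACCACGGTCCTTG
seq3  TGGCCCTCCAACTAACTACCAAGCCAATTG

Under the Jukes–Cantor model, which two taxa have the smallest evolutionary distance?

seq1 and seq2

seq1–seq2: 4/30 differ, p = 0.133, d = 0.147.
seq1–seq3: 5/30 differ, p = 0.167, d = 0.188.
seq2–seq3: 8/30 differ, p = 0.267, d = 0.330.
The smallest distance is between seq1 and seq2.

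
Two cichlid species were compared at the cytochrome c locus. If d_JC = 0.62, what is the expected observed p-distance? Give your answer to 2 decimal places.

p = (3/4)(1 − e^(−4d/3)) = 0.75 × (1 − e^(-0.826667)) = 0.75 × (1 − 0.437505) = 0.421871.

0.42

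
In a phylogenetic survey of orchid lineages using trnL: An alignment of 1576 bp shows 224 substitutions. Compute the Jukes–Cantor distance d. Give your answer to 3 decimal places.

p = 224/1576 ≈ 0.142132.
d = −(3/4) ln(1 − 4p/3) = −0.75 ln(1 − 0.189509) = −0.75 ln(0.810491)
  = −0.75 × (-0.210115) = 0.157586 substitutions/site.

0.158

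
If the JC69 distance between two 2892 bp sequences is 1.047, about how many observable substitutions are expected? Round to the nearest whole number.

Invert JC69: p = (3/4)(1 − e^(−4d/3)) = 0.75 × (1 − e^(-1.396)) = 0.75 × (1 − 0.247585) = 0.564311.
Expected differing sites = pL ≈ 0.564311 × 2892 = 1631.987412 ≈ 1632.

1632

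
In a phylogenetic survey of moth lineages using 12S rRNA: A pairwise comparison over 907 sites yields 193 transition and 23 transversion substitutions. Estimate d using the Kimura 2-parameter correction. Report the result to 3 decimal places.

P = 193/907 ≈ 0.212789 and Q = 23/907 ≈ 0.025358.
Under the Kimura two-parameter model, d = −½ ln(1 − 2P − Q) − ¼ ln(1 − 2Q).
1 − 2P − Q = 0.549064, giving −½ ln(0.549064) = 0.299770.
1 − 2Q = 0.949284, giving −¼ ln(0.949284) = 0.013012.
d = 0.299770 + 0.013012 = 0.312782.

0.313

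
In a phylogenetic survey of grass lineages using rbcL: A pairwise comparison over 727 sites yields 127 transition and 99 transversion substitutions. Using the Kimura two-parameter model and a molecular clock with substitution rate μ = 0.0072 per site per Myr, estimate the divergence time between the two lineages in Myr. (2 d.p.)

28.60

P = 127/727 ≈ 0.174691 and Q = 99/727 ≈ 0.136176.
Under the Kimura two-parameter model, d = −½ ln(1 − 2P − Q) − ¼ ln(1 − 2Q).
1 − 2P − Q = 0.514442, giving −½ ln(0.514442) = 0.332336.
1 − 2Q = 0.727648, giving −¼ ln(0.727648) = 0.079484.
d = 0.332336 + 0.079484 = 0.411820.
Under a molecular clock d = 2μt, so t = d/(2μ) = 0.411820 / (2 × 0.0072) = 28.60 Myr.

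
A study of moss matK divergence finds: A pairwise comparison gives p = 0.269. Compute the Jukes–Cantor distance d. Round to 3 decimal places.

d = −(3/4) ln(1 − 4p/3) = −0.75 ln(1 − 0.358667) = −0.75 ln(0.641333)
  = −0.75 × (-0.444206) = 0.333155 substitutions/site.

0.333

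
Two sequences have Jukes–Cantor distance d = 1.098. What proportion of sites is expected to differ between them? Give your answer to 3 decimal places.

p = (3/4)(1 − e^(−4d/3)) = 0.75 × (1 − e^(-1.464)) = 0.75 × (1 − 0.231309) = 0.576518.

0.577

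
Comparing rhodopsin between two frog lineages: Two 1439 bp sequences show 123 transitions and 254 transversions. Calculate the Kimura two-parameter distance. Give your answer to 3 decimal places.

P = 123/1439 ≈ 0.085476 and Q = 254/1439 ≈ 0.176511.
Under the Kimura two-parameter model, d = −½ ln(1 − 2P − Q) − ¼ ln(1 − 2Q).
1 − 2P − Q = 0.652537, giving −½ ln(0.652537) = 0.213444.
1 − 2Q = 0.646978, giving −¼ ln(0.646978) = 0.108861.
d = 0.213444 + 0.108861 = 0.322305.

0.322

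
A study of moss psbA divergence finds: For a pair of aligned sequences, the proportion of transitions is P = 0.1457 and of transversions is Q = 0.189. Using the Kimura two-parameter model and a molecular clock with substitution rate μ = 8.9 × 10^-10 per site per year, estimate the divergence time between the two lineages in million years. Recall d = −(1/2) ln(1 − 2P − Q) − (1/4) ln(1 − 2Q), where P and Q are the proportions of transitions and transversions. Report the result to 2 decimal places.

Under the Kimura two-parameter model, d = −½ ln(1 − 2P − Q) − ¼ ln(1 − 2Q).
1 − 2P − Q = 0.5196, giving −½ ln(0.5196) = 0.327348.
1 − 2Q = 0.622, giving −¼ ln(0.622) = 0.118704.
d = 0.327348 + 0.118704 = 0.446052.
Under a molecular clock d = 2μt, so t = d/(2μ) = 0.446052 / (2 × 8.9 × 10^-10) = 250.59 million years.

250.59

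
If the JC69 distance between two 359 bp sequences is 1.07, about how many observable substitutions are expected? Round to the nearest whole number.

205

Invert JC69: p = (3/4)(1 − e^(−4d/3)) = 0.75 × (1 − e^(-1.426667)) = 0.75 × (1 − 0.240108) = 0.569919.
Expected differing sites = pL ≈ 0.569919 × 359 = 204.600921 ≈ 205.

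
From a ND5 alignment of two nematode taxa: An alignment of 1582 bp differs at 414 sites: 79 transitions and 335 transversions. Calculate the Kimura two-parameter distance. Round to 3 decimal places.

0.324

P = 79/1582 ≈ 0.049937 and Q = 335/1582 ≈ 0.211757.
Under the Kimura two-parameter model, d = −½ ln(1 − 2P − Q) − ¼ ln(1 − 2Q).
1 − 2P − Q = 0.688369, giving −½ ln(0.688369) = 0.186715.
1 − 2Q = 0.576486, giving −¼ ln(0.576486) = 0.137701.
d = 0.186715 + 0.137701 = 0.324416.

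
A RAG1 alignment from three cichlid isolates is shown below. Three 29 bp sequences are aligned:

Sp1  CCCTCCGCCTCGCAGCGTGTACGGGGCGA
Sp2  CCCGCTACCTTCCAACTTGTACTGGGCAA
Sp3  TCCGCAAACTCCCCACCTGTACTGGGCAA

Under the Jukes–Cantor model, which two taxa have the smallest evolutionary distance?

Sp1–Sp2: 9/29 differ, p = 0.310, d = 0.401.
Sp1–Sp3: 11/29 differ, p = 0.379, d = 0.529.
Sp2–Sp3: 6/29 differ, p = 0.207, d = 0.242.
The smallest distance is between Sp2 and Sp3.

Sp2 and Sp3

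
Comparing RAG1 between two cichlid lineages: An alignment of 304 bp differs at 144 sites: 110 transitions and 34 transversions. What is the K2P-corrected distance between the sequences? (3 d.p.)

0.966

P = 110/304 ≈ 0.361842 and Q = 34/304 ≈ 0.111842.
Under the Kimura two-parameter model, d = −½ ln(1 − 2P − Q) − ¼ ln(1 − 2Q).
1 − 2P − Q = 0.164474, giving −½ ln(0.164474) = 0.902501.
1 − 2Q = 0.776316, giving −¼ ln(0.776316) = 0.063299.
d = 0.902501 + 0.063299 = 0.965800.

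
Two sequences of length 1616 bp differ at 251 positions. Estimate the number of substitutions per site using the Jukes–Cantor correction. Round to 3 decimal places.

0.174

p = 251/1616 ≈ 0.155322.
d = −(3/4) ln(1 − 4p/3) = −0.75 ln(1 − 0.207096) = −0.75 ln(0.792904)
  = −0.75 × (-0.232053) = 0.174040 substitutions/site.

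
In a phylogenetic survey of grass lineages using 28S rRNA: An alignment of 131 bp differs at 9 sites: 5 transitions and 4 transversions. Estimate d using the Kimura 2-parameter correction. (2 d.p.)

0.07

P = 5/131 ≈ 0.038168 and Q = 4/131 ≈ 0.030534.
Under the Kimura two-parameter model, d = −½ ln(1 − 2P − Q) − ¼ ln(1 − 2Q).
1 − 2P − Q = 0.89313, giving −½ ln(0.89313) = 0.056512.
1 − 2Q = 0.938932, giving −¼ ln(0.938932) = 0.015753.
d = 0.056512 + 0.015753 = 0.072265.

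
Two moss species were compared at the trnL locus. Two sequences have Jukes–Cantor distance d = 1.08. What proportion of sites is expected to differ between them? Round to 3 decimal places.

0.572

p = (3/4)(1 − e^(−4d/3)) = 0.75 × (1 − e^(-1.44)) = 0.75 × (1 − 0.236928) = 0.572304.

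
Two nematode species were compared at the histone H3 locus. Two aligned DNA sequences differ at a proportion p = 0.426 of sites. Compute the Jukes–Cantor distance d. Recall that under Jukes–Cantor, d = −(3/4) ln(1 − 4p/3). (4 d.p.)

0.6295

d = −(3/4) ln(1 − 4p/3) = −0.75 ln(1 − 0.568) = −0.75 ln(0.432)
  = −0.75 × (-0.839330) = 0.629498 substitutions/site.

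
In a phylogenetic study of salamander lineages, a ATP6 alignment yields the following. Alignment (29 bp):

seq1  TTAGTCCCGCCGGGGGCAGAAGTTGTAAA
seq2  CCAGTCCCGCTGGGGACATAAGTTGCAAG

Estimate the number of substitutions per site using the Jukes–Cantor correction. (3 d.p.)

The sequences differ at 7 of 29 sites (1, 2, 11, 16, 19, 26, 29), so p = 7/29 ≈ 0.241379.
d = −(3/4) ln(1 − 4p/3) = −0.75 ln(1 − 0.321839) = −0.75 ln(0.678161)
  = −0.75 × (-0.388371) = 0.291278 substitutions/site.

0.291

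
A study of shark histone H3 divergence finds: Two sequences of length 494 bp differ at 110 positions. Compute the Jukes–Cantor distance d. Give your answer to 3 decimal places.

0.264

p = 110/494 ≈ 0.222672.
d = −(3/4) ln(1 − 4p/3) = −0.75 ln(1 − 0.296896) = −0.75 ln(0.703104)
  = −0.75 × (-0.352250) = 0.264188 substitutions/site.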